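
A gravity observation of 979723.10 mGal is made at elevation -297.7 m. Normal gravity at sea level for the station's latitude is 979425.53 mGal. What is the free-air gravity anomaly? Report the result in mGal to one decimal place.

205.7

Free-air correction = 0.3086 × -297.7 = -91.87 mGal
Free-air anomaly = 979723.10 − 979425.53 + (-91.87) = 205.70 mGal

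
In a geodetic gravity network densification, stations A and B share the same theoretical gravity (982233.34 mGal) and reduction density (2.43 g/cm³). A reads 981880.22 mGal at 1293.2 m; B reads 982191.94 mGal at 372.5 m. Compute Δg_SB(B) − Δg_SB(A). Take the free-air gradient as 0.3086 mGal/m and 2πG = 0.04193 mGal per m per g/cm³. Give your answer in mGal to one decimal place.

121.4

Δg_SB(A) = 981880.22 − 982233.34 + 0.3086×1293.2 − 0.04193×2.43×1293.2 = -85.80 mGal
Δg_SB(B) = 982191.94 − 982233.34 + 0.3086×372.5 − 0.04193×2.43×372.5 = 35.60 mGal
Difference = 35.60 − (-85.80) = 121.40 mGal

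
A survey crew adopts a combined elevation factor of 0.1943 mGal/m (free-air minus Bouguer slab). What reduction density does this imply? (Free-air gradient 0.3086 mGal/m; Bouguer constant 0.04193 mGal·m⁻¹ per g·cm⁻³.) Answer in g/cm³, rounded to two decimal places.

2.73

0.1943 = 0.3086 − 0.04193 × ρ
ρ = (0.3086 − 0.1943) / 0.04193 = 2.73 g/cm³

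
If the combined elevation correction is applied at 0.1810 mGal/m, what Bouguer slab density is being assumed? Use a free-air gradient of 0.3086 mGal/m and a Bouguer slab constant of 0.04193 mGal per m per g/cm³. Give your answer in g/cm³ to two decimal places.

3.04

0.1810 = 0.3086 − 0.04193 × ρ
ρ = (0.3086 − 0.1810) / 0.04193 = 3.04 g/cm³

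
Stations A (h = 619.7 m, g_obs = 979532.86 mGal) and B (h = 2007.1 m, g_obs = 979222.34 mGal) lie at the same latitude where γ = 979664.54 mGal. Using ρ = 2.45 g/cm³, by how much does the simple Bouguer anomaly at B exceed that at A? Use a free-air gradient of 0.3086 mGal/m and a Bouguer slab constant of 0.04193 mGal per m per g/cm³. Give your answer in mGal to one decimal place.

-24.9

Δg_SB(A) = 979532.86 − 979664.54 + 0.3086×619.7 − 0.04193×2.45×619.7 = -4.10 mGal
Δg_SB(B) = 979222.34 − 979664.54 + 0.3086×2007.1 − 0.04193×2.45×2007.1 = -29.00 mGal
Difference = -29.00 − (-4.10) = -24.90 mGal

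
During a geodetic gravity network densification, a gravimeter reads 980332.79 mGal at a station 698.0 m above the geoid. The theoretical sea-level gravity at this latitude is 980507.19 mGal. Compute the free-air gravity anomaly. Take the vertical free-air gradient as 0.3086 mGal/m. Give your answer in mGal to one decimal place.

41.0

Free-air correction = 0.3086 × 698.0 = 215.40 mGal
Free-air anomaly = 980332.79 − 980507.19 + (215.40) = 41.00 mGal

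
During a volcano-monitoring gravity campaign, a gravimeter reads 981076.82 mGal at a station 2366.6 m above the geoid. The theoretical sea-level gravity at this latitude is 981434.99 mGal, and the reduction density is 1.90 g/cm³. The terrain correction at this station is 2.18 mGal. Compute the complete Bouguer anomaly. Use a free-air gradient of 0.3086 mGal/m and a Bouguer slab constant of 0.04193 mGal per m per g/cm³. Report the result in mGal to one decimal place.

185.8

Free-air correction = 0.3086 × 2366.6 = 730.33 mGal
Free-air anomaly = 981076.82 − 981434.99 + (730.33) = 372.16 mGal
Bouguer slab correction = 0.04193 × 1.90 × 2366.6 = 188.54 mGal
Simple Bouguer anomaly = 372.16 − (188.54) = 183.62 mGal
Complete Bouguer anomaly = 183.62 + 2.18 = 185.80 mGal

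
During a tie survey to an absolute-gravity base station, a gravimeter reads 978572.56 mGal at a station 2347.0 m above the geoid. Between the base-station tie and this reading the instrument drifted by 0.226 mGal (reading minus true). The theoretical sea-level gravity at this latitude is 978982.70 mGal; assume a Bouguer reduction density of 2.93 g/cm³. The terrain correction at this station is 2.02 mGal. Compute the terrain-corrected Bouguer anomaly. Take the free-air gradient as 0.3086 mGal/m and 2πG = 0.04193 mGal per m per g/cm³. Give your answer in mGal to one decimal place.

27.6

Drift-corrected reading = 978572.56 − (0.226) = 978572.334 mGal
Free-air correction = 0.3086 × 2347.0 = 724.28 mGal
Free-air anomaly = 978572.334 − 978982.70 + (724.28) = 313.914 mGal
Bouguer slab correction = 0.04193 × 2.93 × 2347.0 = 288.34 mGal
Simple Bouguer anomaly = 313.914 − (288.34) = 25.574 mGal
Complete Bouguer anomaly = 25.574 + 2.02 = 27.594 mGal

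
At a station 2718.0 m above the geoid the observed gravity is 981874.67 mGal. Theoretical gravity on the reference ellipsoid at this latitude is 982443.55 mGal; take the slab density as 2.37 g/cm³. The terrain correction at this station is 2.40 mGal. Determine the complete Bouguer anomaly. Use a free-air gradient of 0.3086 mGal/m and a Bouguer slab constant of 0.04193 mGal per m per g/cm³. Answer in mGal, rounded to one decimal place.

2.2

Free-air correction = 0.3086 × 2718.0 = 838.77 mGal
Free-air anomaly = 981874.67 − 982443.55 + (838.77) = 269.89 mGal
Bouguer slab correction = 0.04193 × 2.37 × 2718.0 = 270.10 mGal
Simple Bouguer anomaly = 269.89 − (270.10) = -0.21 mGal
Complete Bouguer anomaly = -0.21 + 2.40 = 2.19 mGal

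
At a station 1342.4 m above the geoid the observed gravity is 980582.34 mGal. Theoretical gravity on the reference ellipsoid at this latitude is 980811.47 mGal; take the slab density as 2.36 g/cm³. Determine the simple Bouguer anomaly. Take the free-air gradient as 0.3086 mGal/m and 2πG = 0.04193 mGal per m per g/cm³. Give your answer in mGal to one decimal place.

52.3

Free-air correction = 0.3086 × 1342.4 = 414.26 mGal
Free-air anomaly = 980582.34 − 980811.47 + (414.26) = 185.13 mGal
Bouguer slab correction = 0.04193 × 2.36 × 1342.4 = 132.84 mGal
Simple Bouguer anomaly = 185.13 − (132.84) = 52.29 mGal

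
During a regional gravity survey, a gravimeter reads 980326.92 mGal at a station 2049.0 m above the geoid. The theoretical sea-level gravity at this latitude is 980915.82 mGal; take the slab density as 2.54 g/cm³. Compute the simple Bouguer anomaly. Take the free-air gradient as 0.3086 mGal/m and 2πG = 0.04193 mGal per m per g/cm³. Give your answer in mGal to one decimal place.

Free-air correction = 0.3086 × 2049.0 = 632.32 mGal
Free-air anomaly = 980326.92 − 980915.82 + (632.32) = 43.42 mGal
Bouguer slab correction = 0.04193 × 2.54 × 2049.0 = 218.22 mGal
Simple Bouguer anomaly = 43.42 − (218.22) = -174.80 mGal

-174.8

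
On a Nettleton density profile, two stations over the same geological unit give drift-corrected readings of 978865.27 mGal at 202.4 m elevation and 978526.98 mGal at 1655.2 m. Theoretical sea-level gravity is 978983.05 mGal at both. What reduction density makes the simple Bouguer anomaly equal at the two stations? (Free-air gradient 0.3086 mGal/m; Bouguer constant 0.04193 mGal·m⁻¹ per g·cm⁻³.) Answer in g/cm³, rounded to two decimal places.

1.81

Δg_obs = 978526.98 − 978865.27 = -338.29 mGal over Δh = 1655.2 − 202.4 = 1452.8 m
Equal Bouguer anomalies ⇒ Δg_obs + (0.3086 − 0.04193ρ)·Δh = 0
0.3086 − 0.04193ρ = −Δg_obs/Δh = 0.23285
ρ = (0.3086 − 0.23285) / 0.04193 = 1.81 g/cm³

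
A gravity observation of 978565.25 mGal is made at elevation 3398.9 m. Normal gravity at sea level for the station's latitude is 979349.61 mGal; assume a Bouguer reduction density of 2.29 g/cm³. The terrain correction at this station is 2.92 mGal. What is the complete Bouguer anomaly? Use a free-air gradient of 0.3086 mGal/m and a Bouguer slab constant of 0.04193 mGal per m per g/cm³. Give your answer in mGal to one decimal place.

-58.9

Free-air correction = 0.3086 × 3398.9 = 1048.90 mGal
Free-air anomaly = 978565.25 − 979349.61 + (1048.90) = 264.54 mGal
Bouguer slab correction = 0.04193 × 2.29 × 3398.9 = 326.36 mGal
Simple Bouguer anomaly = 264.54 − (326.36) = -61.82 mGal
Complete Bouguer anomaly = -61.82 + 2.92 = -58.90 mGal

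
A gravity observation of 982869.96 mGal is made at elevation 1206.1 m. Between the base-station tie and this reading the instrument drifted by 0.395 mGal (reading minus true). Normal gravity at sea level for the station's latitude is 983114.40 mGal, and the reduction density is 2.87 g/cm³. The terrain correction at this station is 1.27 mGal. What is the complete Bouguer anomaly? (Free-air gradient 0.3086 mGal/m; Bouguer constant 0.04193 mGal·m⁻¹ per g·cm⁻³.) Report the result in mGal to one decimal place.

-16.5

Drift-corrected reading = 982869.96 − (0.395) = 982869.565 mGal
Free-air correction = 0.3086 × 1206.1 = 372.20 mGal
Free-air anomaly = 982869.565 − 983114.40 + (372.20) = 127.365 mGal
Bouguer slab correction = 0.04193 × 2.87 × 1206.1 = 145.14 mGal
Simple Bouguer anomaly = 127.365 − (145.14) = -17.775 mGal
Complete Bouguer anomaly = -17.775 + 1.27 = -16.505 mGal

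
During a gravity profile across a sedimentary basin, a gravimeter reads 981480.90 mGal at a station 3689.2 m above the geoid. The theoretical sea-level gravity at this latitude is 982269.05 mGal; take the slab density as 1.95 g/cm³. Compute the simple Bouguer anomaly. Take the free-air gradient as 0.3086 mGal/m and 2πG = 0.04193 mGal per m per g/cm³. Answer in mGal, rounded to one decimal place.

Free-air correction = 0.3086 × 3689.2 = 1138.49 mGal
Free-air anomaly = 981480.90 − 982269.05 + (1138.49) = 350.34 mGal
Bouguer slab correction = 0.04193 × 1.95 × 3689.2 = 301.64 mGal
Simple Bouguer anomaly = 350.34 − (301.64) = 48.70 mGal

48.7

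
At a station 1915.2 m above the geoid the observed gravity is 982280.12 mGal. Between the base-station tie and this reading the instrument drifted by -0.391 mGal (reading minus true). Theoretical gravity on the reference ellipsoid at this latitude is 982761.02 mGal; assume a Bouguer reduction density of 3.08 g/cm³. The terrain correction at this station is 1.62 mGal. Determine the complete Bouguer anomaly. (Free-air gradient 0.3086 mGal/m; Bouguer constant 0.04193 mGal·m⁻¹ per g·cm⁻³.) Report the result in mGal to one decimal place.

-135.2

Drift-corrected reading = 982280.12 − (-0.391) = 982280.511 mGal
Free-air correction = 0.3086 × 1915.2 = 591.03 mGal
Free-air anomaly = 982280.511 − 982761.02 + (591.03) = 110.521 mGal
Bouguer slab correction = 0.04193 × 3.08 × 1915.2 = 247.34 mGal
Simple Bouguer anomaly = 110.521 − (247.34) = -136.819 mGal
Complete Bouguer anomaly = -136.819 + 1.62 = -135.199 mGal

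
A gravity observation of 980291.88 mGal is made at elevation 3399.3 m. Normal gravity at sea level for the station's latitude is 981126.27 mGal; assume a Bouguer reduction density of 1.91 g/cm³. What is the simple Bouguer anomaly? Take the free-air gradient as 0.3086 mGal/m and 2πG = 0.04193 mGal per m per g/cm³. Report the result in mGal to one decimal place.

Free-air correction = 0.3086 × 3399.3 = 1049.02 mGal
Free-air anomaly = 980291.88 − 981126.27 + (1049.02) = 214.63 mGal
Bouguer slab correction = 0.04193 × 1.91 × 3399.3 = 272.24 mGal
Simple Bouguer anomaly = 214.63 − (272.24) = -57.61 mGal

-57.6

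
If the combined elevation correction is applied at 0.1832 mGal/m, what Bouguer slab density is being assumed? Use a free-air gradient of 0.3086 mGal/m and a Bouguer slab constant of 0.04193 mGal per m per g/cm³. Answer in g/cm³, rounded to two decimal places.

2.99

0.1832 = 0.3086 − 0.04193 × ρ
ρ = (0.3086 − 0.1832) / 0.04193 = 2.99 g/cm³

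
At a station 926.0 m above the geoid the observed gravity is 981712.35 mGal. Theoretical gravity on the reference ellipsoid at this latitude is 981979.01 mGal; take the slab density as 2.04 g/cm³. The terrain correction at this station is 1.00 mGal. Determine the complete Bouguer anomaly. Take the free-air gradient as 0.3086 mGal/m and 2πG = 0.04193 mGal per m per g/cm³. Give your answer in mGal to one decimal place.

-59.1

Free-air correction = 0.3086 × 926.0 = 285.76 mGal
Free-air anomaly = 981712.35 − 981979.01 + (285.76) = 19.10 mGal
Bouguer slab correction = 0.04193 × 2.04 × 926.0 = 79.21 mGal
Simple Bouguer anomaly = 19.10 − (79.21) = -60.11 mGal
Complete Bouguer anomaly = -60.11 + 1.00 = -59.11 mGal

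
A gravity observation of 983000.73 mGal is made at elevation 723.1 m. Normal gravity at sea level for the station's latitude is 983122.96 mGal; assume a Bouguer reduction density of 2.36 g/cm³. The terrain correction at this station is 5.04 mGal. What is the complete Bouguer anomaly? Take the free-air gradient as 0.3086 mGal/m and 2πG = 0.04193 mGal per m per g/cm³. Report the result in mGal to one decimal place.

Free-air correction = 0.3086 × 723.1 = 223.15 mGal
Free-air anomaly = 983000.73 − 983122.96 + (223.15) = 100.92 mGal
Bouguer slab correction = 0.04193 × 2.36 × 723.1 = 71.55 mGal
Simple Bouguer anomaly = 100.92 − (71.55) = 29.37 mGal
Complete Bouguer anomaly = 29.37 + 5.04 = 34.41 mGal

34.4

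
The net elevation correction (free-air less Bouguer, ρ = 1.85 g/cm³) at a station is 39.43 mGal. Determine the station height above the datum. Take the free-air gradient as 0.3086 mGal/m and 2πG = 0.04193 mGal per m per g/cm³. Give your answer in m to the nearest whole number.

171

Combined gradient = 0.3086 − 0.04193 × 1.85 = 0.2310295 mGal/m
h = 39.43 / 0.2310295 = 170.67 m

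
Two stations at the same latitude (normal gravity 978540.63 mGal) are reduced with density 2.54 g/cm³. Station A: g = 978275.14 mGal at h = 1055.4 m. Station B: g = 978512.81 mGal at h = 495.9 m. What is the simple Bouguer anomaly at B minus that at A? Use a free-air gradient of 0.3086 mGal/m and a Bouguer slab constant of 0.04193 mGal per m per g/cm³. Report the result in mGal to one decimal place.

124.6

Δg_SB(A) = 978275.14 − 978540.63 + 0.3086×1055.4 − 0.04193×2.54×1055.4 = -52.20 mGal
Δg_SB(B) = 978512.81 − 978540.63 + 0.3086×495.9 − 0.04193×2.54×495.9 = 72.40 mGal
Difference = 72.40 − (-52.20) = 124.60 mGal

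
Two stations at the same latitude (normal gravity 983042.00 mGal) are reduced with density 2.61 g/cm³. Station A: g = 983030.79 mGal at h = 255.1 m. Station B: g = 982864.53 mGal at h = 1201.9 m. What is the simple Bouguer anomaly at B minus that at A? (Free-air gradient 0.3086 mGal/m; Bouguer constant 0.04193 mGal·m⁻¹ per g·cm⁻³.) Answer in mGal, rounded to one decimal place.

22.3

Δg_SB(A) = 983030.79 − 983042.00 + 0.3086×255.1 − 0.04193×2.61×255.1 = 39.60 mGal
Δg_SB(B) = 982864.53 − 983042.00 + 0.3086×1201.9 − 0.04193×2.61×1201.9 = 61.90 mGal
Difference = 61.90 − (39.60) = 22.30 mGal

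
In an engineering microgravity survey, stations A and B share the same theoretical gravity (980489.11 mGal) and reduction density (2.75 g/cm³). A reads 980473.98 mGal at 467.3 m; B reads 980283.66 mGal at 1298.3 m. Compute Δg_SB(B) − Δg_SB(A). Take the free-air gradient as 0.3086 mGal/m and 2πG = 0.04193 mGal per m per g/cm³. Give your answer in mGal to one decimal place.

-29.7

Δg_SB(A) = 980473.98 − 980489.11 + 0.3086×467.3 − 0.04193×2.75×467.3 = 75.20 mGal
Δg_SB(B) = 980283.66 − 980489.11 + 0.3086×1298.3 − 0.04193×2.75×1298.3 = 45.50 mGal
Difference = 45.50 − (75.20) = -29.70 mGal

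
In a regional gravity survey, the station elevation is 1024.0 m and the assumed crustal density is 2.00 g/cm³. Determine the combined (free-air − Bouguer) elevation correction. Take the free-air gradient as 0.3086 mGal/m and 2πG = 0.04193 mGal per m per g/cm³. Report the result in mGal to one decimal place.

230.1

Combined gradient = 0.3086 − 0.04193 × 2.00 = 0.2247400 mGal/m
Combined elevation correction = 0.2247400 × 1024.0 = 230.1 mGal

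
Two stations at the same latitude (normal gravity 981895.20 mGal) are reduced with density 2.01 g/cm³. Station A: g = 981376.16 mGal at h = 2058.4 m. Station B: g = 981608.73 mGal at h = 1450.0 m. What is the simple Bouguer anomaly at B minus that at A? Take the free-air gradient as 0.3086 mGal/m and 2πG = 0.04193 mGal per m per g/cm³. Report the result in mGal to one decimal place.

Δg_SB(A) = 981376.16 − 981895.20 + 0.3086×2058.4 − 0.04193×2.01×2058.4 = -57.30 mGal
Δg_SB(B) = 981608.73 − 981895.20 + 0.3086×1450.0 − 0.04193×2.01×1450.0 = 38.80 mGal
Difference = 38.80 − (-57.30) = 96.10 mGal

96.1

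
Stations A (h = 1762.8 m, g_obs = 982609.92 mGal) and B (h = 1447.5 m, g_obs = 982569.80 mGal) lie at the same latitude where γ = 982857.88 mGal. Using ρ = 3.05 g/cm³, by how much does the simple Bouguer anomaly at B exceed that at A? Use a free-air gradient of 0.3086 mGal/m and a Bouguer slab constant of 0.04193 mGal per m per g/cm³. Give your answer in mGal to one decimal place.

-97.1

Δg_SB(A) = 982609.92 − 982857.88 + 0.3086×1762.8 − 0.04193×3.05×1762.8 = 70.60 mGal
Δg_SB(B) = 982569.80 − 982857.88 + 0.3086×1447.5 − 0.04193×3.05×1447.5 = -26.50 mGal
Difference = -26.50 − (70.60) = -97.10 mGal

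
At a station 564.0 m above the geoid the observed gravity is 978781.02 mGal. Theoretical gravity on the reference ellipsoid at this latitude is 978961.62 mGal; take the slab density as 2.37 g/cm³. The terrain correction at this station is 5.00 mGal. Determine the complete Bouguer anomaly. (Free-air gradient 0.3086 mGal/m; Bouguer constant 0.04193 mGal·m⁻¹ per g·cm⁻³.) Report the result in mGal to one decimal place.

Free-air correction = 0.3086 × 564.0 = 174.05 mGal
Free-air anomaly = 978781.02 − 978961.62 + (174.05) = -6.55 mGal
Bouguer slab correction = 0.04193 × 2.37 × 564.0 = 56.05 mGal
Simple Bouguer anomaly = -6.55 − (56.05) = -62.60 mGal
Complete Bouguer anomaly = -62.60 + 5.00 = -57.60 mGal

-57.6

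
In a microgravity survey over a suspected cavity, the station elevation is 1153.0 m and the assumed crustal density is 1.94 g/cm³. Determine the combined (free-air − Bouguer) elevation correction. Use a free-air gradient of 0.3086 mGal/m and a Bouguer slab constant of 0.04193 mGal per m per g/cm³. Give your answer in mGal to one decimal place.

Combined gradient = 0.3086 − 0.04193 × 1.94 = 0.2272558 mGal/m
Combined elevation correction = 0.2272558 × 1153.0 = 262.0 mGal

262.0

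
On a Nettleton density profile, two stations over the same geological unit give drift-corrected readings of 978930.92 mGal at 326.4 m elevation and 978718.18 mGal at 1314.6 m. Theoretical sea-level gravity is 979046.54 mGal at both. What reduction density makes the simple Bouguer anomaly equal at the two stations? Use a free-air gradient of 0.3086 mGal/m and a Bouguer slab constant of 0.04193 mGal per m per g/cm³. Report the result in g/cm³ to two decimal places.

2.23

Δg_obs = 978718.18 − 978930.92 = -212.74 mGal over Δh = 1314.6 − 326.4 = 988.2 m
Equal Bouguer anomalies ⇒ Δg_obs + (0.3086 − 0.04193ρ)·Δh = 0
0.3086 − 0.04193ρ = −Δg_obs/Δh = 0.21528
ρ = (0.3086 − 0.21528) / 0.04193 = 2.23 g/cm³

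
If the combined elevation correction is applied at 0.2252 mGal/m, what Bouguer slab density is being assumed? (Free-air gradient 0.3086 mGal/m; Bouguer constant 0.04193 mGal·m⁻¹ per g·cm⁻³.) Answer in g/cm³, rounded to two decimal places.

0.2252 = 0.3086 − 0.04193 × ρ
ρ = (0.3086 − 0.2252) / 0.04193 = 1.99 g/cm³

1.99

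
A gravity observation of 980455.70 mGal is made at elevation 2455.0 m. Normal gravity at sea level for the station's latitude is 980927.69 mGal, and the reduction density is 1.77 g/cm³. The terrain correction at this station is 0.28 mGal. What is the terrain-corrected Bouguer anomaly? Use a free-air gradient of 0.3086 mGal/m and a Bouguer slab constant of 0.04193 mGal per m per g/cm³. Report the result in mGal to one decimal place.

Free-air correction = 0.3086 × 2455.0 = 757.61 mGal
Free-air anomaly = 980455.70 − 980927.69 + (757.61) = 285.62 mGal
Bouguer slab correction = 0.04193 × 1.77 × 2455.0 = 182.20 mGal
Simple Bouguer anomaly = 285.62 − (182.20) = 103.42 mGal
Complete Bouguer anomaly = 103.42 + 0.28 = 103.70 mGal

103.7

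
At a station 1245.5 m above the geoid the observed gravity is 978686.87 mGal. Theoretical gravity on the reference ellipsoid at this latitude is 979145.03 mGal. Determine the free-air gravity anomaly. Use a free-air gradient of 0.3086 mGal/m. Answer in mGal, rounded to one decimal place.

-73.8

Free-air correction = 0.3086 × 1245.5 = 384.36 mGal
Free-air anomaly = 978686.87 − 979145.03 + (384.36) = -73.80 mGal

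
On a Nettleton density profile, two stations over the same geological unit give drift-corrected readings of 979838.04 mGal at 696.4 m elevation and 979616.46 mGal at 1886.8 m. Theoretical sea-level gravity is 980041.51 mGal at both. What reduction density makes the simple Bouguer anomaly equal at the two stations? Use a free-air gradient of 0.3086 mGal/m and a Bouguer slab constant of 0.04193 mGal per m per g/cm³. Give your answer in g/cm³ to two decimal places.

2.92

Δg_obs = 979616.46 − 979838.04 = -221.58 mGal over Δh = 1886.8 − 696.4 = 1190.4 m
Equal Bouguer anomalies ⇒ Δg_obs + (0.3086 − 0.04193ρ)·Δh = 0
0.3086 − 0.04193ρ = −Δg_obs/Δh = 0.18614
ρ = (0.3086 − 0.18614) / 0.04193 = 2.92 g/cm³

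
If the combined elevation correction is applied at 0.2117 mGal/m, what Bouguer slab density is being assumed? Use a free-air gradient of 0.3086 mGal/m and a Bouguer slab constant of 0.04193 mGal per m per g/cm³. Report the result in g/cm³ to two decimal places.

2.31

0.2117 = 0.3086 − 0.04193 × ρ
ρ = (0.3086 − 0.2117) / 0.04193 = 2.31 g/cm³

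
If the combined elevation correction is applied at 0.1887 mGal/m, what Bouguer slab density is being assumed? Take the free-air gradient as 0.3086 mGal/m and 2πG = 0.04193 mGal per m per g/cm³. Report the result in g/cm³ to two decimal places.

2.86

0.1887 = 0.3086 − 0.04193 × ρ
ρ = (0.3086 − 0.1887) / 0.04193 = 2.86 g/cm³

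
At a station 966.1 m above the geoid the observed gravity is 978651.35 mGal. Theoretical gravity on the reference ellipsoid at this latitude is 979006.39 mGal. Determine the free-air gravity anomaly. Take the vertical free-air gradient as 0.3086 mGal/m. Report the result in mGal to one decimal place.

-56.9

Free-air correction = 0.3086 × 966.1 = 298.14 mGal
Free-air anomaly = 978651.35 − 979006.39 + (298.14) = -56.90 mGal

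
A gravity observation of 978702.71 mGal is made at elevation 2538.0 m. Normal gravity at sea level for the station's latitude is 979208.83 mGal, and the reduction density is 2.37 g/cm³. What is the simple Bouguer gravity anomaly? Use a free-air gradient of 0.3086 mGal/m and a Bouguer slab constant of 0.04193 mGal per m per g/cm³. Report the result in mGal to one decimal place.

Free-air correction = 0.3086 × 2538.0 = 783.23 mGal
Free-air anomaly = 978702.71 − 979208.83 + (783.23) = 277.11 mGal
Bouguer slab correction = 0.04193 × 2.37 × 2538.0 = 252.21 mGal
Simple Bouguer anomaly = 277.11 − (252.21) = 24.90 mGal

24.9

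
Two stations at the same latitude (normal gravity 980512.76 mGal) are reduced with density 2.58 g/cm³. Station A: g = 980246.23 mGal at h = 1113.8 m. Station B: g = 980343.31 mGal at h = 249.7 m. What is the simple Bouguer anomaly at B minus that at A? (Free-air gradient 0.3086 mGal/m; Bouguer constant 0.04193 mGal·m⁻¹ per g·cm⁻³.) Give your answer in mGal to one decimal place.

-76.1

Δg_SB(A) = 980246.23 − 980512.76 + 0.3086×1113.8 − 0.04193×2.58×1113.8 = -43.30 mGal
Δg_SB(B) = 980343.31 − 980512.76 + 0.3086×249.7 − 0.04193×2.58×249.7 = -119.40 mGal
Difference = -119.40 − (-43.30) = -76.10 mGal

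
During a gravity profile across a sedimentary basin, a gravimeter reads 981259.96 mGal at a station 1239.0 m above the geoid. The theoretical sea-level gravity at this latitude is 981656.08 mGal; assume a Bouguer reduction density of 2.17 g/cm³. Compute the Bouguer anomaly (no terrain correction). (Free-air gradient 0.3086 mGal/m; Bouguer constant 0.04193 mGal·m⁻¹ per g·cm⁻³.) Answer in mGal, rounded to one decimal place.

-126.5

Free-air correction = 0.3086 × 1239.0 = 382.36 mGal
Free-air anomaly = 981259.96 − 981656.08 + (382.36) = -13.76 mGal
Bouguer slab correction = 0.04193 × 2.17 × 1239.0 = 112.73 mGal
Simple Bouguer anomaly = -13.76 − (112.73) = -126.49 mGal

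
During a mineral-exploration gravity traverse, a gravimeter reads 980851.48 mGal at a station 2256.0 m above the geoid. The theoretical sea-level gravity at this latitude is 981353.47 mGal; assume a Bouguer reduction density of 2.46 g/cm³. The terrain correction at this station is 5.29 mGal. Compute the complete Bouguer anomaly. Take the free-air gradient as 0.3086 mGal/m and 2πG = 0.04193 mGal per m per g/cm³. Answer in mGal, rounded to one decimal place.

Free-air correction = 0.3086 × 2256.0 = 696.20 mGal
Free-air anomaly = 980851.48 − 981353.47 + (696.20) = 194.21 mGal
Bouguer slab correction = 0.04193 × 2.46 × 2256.0 = 232.70 mGal
Simple Bouguer anomaly = 194.21 − (232.70) = -38.49 mGal
Complete Bouguer anomaly = -38.49 + 5.29 = -33.20 mGal

-33.2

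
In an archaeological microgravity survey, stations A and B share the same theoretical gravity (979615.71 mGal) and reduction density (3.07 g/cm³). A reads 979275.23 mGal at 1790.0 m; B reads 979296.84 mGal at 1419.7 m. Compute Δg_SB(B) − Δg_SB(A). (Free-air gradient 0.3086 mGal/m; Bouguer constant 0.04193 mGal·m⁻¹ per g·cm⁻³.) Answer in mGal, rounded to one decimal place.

-45.0

Δg_SB(A) = 979275.23 − 979615.71 + 0.3086×1790.0 − 0.04193×3.07×1790.0 = -18.50 mGal
Δg_SB(B) = 979296.84 − 979615.71 + 0.3086×1419.7 − 0.04193×3.07×1419.7 = -63.50 mGal
Difference = -63.50 − (-18.50) = -45.00 mGal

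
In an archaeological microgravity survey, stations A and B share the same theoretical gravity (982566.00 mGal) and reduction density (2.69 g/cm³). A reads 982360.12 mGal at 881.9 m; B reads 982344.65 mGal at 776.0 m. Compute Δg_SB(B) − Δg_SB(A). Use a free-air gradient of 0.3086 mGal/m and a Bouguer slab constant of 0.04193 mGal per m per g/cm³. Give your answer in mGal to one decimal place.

Δg_SB(A) = 982360.12 − 982566.00 + 0.3086×881.9 − 0.04193×2.69×881.9 = -33.20 mGal
Δg_SB(B) = 982344.65 − 982566.00 + 0.3086×776.0 − 0.04193×2.69×776.0 = -69.40 mGal
Difference = -69.40 − (-33.20) = -36.20 mGal

-36.2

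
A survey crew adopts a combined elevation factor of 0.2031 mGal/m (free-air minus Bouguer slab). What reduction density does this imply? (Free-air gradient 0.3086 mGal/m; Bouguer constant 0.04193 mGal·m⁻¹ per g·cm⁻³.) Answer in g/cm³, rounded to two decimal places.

2.52

0.2031 = 0.3086 − 0.04193 × ρ
ρ = (0.3086 − 0.2031) / 0.04193 = 2.52 g/cm³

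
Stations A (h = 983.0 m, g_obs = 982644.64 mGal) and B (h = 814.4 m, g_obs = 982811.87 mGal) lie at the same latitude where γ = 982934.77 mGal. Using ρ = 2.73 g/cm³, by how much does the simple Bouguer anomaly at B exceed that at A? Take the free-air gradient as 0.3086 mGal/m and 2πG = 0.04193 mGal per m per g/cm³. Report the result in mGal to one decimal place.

Δg_SB(A) = 982644.64 − 982934.77 + 0.3086×983.0 − 0.04193×2.73×983.0 = -99.30 mGal
Δg_SB(B) = 982811.87 − 982934.77 + 0.3086×814.4 − 0.04193×2.73×814.4 = 35.20 mGal
Difference = 35.20 − (-99.30) = 134.50 mGal

134.5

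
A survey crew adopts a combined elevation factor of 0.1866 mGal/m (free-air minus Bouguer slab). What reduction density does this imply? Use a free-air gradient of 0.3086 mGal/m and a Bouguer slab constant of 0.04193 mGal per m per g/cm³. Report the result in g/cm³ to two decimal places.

0.1866 = 0.3086 − 0.04193 × ρ
ρ = (0.3086 − 0.1866) / 0.04193 = 2.91 g/cm³

2.91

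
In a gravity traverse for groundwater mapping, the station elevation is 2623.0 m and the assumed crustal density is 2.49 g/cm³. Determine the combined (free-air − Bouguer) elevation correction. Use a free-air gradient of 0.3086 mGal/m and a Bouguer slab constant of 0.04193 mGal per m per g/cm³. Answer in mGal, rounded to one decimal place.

Combined gradient = 0.3086 − 0.04193 × 2.49 = 0.2041943 mGal/m
Combined elevation correction = 0.2041943 × 2623.0 = 535.6 mGal

535.6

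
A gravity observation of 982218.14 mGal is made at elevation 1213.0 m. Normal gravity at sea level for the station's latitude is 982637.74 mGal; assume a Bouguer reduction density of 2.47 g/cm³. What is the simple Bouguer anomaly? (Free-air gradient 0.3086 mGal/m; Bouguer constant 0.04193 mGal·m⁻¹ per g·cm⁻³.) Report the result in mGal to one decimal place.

Free-air correction = 0.3086 × 1213.0 = 374.33 mGal
Free-air anomaly = 982218.14 − 982637.74 + (374.33) = -45.27 mGal
Bouguer slab correction = 0.04193 × 2.47 × 1213.0 = 125.63 mGal
Simple Bouguer anomaly = -45.27 − (125.63) = -170.90 mGal

-170.9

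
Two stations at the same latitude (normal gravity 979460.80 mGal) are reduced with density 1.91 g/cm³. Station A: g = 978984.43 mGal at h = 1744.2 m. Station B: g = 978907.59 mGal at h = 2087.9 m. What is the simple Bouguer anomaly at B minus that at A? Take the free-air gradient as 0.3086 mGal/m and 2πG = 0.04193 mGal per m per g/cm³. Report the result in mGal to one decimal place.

Δg_SB(A) = 978984.43 − 979460.80 + 0.3086×1744.2 − 0.04193×1.91×1744.2 = -77.80 mGal
Δg_SB(B) = 978907.59 − 979460.80 + 0.3086×2087.9 − 0.04193×1.91×2087.9 = -76.10 mGal
Difference = -76.10 − (-77.80) = 1.70 mGal

1.7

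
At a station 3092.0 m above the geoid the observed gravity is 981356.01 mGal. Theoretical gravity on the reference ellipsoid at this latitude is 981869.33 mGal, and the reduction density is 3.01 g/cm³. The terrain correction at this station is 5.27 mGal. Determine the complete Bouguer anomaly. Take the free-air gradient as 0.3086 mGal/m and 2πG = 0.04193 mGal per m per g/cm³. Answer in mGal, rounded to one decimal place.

55.9

Free-air correction = 0.3086 × 3092.0 = 954.19 mGal
Free-air anomaly = 981356.01 − 981869.33 + (954.19) = 440.87 mGal
Bouguer slab correction = 0.04193 × 3.01 × 3092.0 = 390.24 mGal
Simple Bouguer anomaly = 440.87 − (390.24) = 50.63 mGal
Complete Bouguer anomaly = 50.63 + 5.27 = 55.90 mGal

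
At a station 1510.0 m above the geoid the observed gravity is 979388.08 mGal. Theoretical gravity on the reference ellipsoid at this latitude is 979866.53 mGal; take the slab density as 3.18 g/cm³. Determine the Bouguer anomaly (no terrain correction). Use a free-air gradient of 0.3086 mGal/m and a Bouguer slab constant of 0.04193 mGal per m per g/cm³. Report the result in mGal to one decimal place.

-213.8

Free-air correction = 0.3086 × 1510.0 = 465.99 mGal
Free-air anomaly = 979388.08 − 979866.53 + (465.99) = -12.46 mGal
Bouguer slab correction = 0.04193 × 3.18 × 1510.0 = 201.34 mGal
Simple Bouguer anomaly = -12.46 − (201.34) = -213.80 mGal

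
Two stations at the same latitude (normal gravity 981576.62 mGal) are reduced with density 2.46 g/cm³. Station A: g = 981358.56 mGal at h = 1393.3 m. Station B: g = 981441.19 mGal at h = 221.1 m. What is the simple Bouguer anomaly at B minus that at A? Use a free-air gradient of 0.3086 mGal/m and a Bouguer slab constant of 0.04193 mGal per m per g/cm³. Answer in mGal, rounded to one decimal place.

Δg_SB(A) = 981358.56 − 981576.62 + 0.3086×1393.3 − 0.04193×2.46×1393.3 = 68.20 mGal
Δg_SB(B) = 981441.19 − 981576.62 + 0.3086×221.1 − 0.04193×2.46×221.1 = -90.00 mGal
Difference = -90.00 − (68.20) = -158.20 mGal

-158.2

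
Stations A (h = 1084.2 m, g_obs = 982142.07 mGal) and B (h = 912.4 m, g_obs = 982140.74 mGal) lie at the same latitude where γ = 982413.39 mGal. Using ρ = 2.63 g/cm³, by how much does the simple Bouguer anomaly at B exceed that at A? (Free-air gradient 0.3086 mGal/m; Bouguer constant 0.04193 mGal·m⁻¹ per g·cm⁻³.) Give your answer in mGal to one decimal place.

-35.4

Δg_SB(A) = 982142.07 − 982413.39 + 0.3086×1084.2 − 0.04193×2.63×1084.2 = -56.30 mGal
Δg_SB(B) = 982140.74 − 982413.39 + 0.3086×912.4 − 0.04193×2.63×912.4 = -91.70 mGal
Difference = -91.70 − (-56.30) = -35.40 mGal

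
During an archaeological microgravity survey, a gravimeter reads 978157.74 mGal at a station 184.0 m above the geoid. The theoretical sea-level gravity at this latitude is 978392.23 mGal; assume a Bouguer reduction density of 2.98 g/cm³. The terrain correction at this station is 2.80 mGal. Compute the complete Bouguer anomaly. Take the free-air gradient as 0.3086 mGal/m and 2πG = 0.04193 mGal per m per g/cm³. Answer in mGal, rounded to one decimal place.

-197.9

Free-air correction = 0.3086 × 184.0 = 56.78 mGal
Free-air anomaly = 978157.74 − 978392.23 + (56.78) = -177.71 mGal
Bouguer slab correction = 0.04193 × 2.98 × 184.0 = 22.99 mGal
Simple Bouguer anomaly = -177.71 − (22.99) = -200.70 mGal
Complete Bouguer anomaly = -200.70 + 2.80 = -197.90 mGal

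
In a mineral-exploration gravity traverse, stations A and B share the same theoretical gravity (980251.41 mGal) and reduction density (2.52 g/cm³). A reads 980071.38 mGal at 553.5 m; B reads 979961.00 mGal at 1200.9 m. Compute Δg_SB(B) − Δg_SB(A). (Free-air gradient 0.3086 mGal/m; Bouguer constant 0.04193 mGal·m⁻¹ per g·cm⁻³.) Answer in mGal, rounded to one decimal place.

21.0

Δg_SB(A) = 980071.38 − 980251.41 + 0.3086×553.5 − 0.04193×2.52×553.5 = -67.70 mGal
Δg_SB(B) = 979961.00 − 980251.41 + 0.3086×1200.9 − 0.04193×2.52×1200.9 = -46.70 mGal
Difference = -46.70 − (-67.70) = 21.00 mGal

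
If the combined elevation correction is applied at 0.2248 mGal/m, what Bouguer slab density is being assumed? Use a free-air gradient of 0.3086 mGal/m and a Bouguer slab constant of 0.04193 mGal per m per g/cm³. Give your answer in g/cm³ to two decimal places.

0.2248 = 0.3086 − 0.04193 × ρ
ρ = (0.3086 − 0.2248) / 0.04193 = 2.00 g/cm³

2.00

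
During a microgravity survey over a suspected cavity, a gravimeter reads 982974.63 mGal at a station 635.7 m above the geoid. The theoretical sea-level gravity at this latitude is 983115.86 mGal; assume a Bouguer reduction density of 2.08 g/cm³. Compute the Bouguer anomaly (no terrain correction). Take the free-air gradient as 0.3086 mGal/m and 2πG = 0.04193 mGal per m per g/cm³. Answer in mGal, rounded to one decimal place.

-0.5

Free-air correction = 0.3086 × 635.7 = 196.18 mGal
Free-air anomaly = 982974.63 − 983115.86 + (196.18) = 54.95 mGal
Bouguer slab correction = 0.04193 × 2.08 × 635.7 = 55.44 mGal
Simple Bouguer anomaly = 54.95 − (55.44) = -0.49 mGal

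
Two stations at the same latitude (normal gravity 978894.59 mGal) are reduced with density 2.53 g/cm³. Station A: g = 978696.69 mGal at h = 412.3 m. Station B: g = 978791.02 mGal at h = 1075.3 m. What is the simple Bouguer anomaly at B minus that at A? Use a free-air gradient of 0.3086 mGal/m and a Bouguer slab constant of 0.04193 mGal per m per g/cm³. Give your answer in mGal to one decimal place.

Δg_SB(A) = 978696.69 − 978894.59 + 0.3086×412.3 − 0.04193×2.53×412.3 = -114.40 mGal
Δg_SB(B) = 978791.02 − 978894.59 + 0.3086×1075.3 − 0.04193×2.53×1075.3 = 114.20 mGal
Difference = 114.20 − (-114.40) = 228.60 mGal

228.6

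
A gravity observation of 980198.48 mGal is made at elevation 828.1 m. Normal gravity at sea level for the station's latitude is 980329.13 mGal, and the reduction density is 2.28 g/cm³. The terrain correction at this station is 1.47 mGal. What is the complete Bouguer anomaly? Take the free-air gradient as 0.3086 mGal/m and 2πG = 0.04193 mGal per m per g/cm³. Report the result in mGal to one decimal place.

47.2

Free-air correction = 0.3086 × 828.1 = 255.55 mGal
Free-air anomaly = 980198.48 − 980329.13 + (255.55) = 124.90 mGal
Bouguer slab correction = 0.04193 × 2.28 × 828.1 = 79.17 mGal
Simple Bouguer anomaly = 124.90 − (79.17) = 45.73 mGal
Complete Bouguer anomaly = 45.73 + 1.47 = 47.20 mGal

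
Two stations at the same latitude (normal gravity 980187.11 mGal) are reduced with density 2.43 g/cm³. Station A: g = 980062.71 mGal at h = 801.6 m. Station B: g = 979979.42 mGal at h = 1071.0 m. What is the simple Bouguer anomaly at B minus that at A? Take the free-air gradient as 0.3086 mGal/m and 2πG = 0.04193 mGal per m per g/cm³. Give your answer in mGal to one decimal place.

-27.6

Δg_SB(A) = 980062.71 − 980187.11 + 0.3086×801.6 − 0.04193×2.43×801.6 = 41.30 mGal
Δg_SB(B) = 979979.42 − 980187.11 + 0.3086×1071.0 − 0.04193×2.43×1071.0 = 13.70 mGal
Difference = 13.70 − (41.30) = -27.60 mGal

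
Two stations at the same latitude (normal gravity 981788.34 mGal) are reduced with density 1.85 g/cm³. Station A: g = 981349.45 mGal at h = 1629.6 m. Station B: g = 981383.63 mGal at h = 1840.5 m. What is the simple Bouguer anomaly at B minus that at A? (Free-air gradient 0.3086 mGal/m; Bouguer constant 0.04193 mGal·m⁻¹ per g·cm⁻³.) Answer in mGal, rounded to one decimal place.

Δg_SB(A) = 981349.45 − 981788.34 + 0.3086×1629.6 − 0.04193×1.85×1629.6 = -62.40 mGal
Δg_SB(B) = 981383.63 − 981788.34 + 0.3086×1840.5 − 0.04193×1.85×1840.5 = 20.50 mGal
Difference = 20.50 − (-62.40) = 82.90 mGal

82.9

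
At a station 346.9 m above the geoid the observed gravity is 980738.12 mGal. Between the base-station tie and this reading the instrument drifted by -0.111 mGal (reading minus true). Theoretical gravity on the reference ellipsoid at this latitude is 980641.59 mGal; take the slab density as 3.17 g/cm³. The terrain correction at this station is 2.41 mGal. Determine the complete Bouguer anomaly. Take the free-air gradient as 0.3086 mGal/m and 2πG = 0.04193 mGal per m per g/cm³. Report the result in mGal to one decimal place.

160.0

Drift-corrected reading = 980738.12 − (-0.111) = 980738.231 mGal
Free-air correction = 0.3086 × 346.9 = 107.05 mGal
Free-air anomaly = 980738.231 − 980641.59 + (107.05) = 203.691 mGal
Bouguer slab correction = 0.04193 × 3.17 × 346.9 = 46.11 mGal
Simple Bouguer anomaly = 203.691 − (46.11) = 157.581 mGal
Complete Bouguer anomaly = 157.581 + 2.41 = 159.991 mGal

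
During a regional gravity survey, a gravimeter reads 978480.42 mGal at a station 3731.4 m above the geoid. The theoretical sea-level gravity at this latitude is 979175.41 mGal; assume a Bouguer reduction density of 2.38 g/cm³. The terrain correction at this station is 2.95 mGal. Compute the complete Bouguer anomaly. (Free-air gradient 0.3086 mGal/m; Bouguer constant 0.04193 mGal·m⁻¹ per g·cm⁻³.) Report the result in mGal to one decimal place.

87.1

Free-air correction = 0.3086 × 3731.4 = 1151.51 mGal
Free-air anomaly = 978480.42 − 979175.41 + (1151.51) = 456.52 mGal
Bouguer slab correction = 0.04193 × 2.38 × 3731.4 = 372.37 mGal
Simple Bouguer anomaly = 456.52 − (372.37) = 84.15 mGal
Complete Bouguer anomaly = 84.15 + 2.95 = 87.10 mGal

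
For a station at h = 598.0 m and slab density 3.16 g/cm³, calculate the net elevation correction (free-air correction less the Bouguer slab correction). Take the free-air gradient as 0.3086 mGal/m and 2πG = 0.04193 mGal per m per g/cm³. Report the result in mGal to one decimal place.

Combined gradient = 0.3086 − 0.04193 × 3.16 = 0.1761012 mGal/m
Combined elevation correction = 0.1761012 × 598.0 = 105.3 mGal

105.3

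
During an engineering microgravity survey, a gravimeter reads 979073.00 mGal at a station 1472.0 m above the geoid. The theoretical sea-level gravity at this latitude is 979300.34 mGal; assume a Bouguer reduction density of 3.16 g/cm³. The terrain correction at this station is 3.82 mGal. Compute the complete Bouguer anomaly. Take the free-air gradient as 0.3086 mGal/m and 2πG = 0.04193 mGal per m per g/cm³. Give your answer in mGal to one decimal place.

35.7

Free-air correction = 0.3086 × 1472.0 = 454.26 mGal
Free-air anomaly = 979073.00 − 979300.34 + (454.26) = 226.92 mGal
Bouguer slab correction = 0.04193 × 3.16 × 1472.0 = 195.04 mGal
Simple Bouguer anomaly = 226.92 − (195.04) = 31.88 mGal
Complete Bouguer anomaly = 31.88 + 3.82 = 35.70 mGal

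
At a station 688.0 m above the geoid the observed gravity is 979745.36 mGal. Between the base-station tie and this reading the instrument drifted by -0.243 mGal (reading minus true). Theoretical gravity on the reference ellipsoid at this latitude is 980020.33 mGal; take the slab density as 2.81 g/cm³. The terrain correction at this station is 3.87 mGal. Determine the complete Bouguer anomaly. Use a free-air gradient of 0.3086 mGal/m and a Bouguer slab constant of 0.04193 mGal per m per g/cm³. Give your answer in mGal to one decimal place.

Drift-corrected reading = 979745.36 − (-0.243) = 979745.603 mGal
Free-air correction = 0.3086 × 688.0 = 212.32 mGal
Free-air anomaly = 979745.603 − 980020.33 + (212.32) = -62.407 mGal
Bouguer slab correction = 0.04193 × 2.81 × 688.0 = 81.06 mGal
Simple Bouguer anomaly = -62.407 − (81.06) = -143.467 mGal
Complete Bouguer anomaly = -143.467 + 3.87 = -139.597 mGal

-139.6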